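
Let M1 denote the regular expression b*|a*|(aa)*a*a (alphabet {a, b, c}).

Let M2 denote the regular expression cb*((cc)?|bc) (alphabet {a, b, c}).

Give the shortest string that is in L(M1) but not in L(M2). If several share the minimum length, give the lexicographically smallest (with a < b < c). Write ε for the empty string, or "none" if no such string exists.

The empty string ε is accepted by M1 but not by M2.
Since ε is the unique shortest string, it is the required witness.

ε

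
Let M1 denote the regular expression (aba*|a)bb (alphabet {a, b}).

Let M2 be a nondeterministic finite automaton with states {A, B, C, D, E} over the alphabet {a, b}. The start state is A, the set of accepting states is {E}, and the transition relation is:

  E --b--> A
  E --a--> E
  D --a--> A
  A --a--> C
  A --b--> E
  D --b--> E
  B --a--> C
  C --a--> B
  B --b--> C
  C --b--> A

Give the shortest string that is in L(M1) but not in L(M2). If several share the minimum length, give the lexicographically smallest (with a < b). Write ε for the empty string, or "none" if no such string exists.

The string abbb is accepted by M1 but not by M2.
No shorter string lies in the difference, and abbb is the lexicographically first length-4 string in L(M1) \ L(M2).

abbb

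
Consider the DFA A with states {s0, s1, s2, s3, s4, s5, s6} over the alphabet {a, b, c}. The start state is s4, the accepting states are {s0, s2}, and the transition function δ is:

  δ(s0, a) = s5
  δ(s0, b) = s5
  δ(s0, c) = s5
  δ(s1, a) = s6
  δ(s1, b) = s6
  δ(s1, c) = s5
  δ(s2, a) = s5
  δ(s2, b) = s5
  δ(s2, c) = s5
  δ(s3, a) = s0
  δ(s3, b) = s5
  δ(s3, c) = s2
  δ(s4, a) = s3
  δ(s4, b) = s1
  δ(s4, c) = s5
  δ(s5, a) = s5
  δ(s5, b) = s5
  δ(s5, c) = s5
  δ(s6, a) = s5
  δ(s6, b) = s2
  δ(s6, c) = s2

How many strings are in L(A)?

The useful subgraph on states {s0, s1, s2, s3, s4, s6} is acyclic, so L(A) is finite; the longest accepting path visits 4 useful states, giving maximum string length 3.
Counting accepting paths from s4 by length: 2 of length 2, 4 of length 3. Total 6.

6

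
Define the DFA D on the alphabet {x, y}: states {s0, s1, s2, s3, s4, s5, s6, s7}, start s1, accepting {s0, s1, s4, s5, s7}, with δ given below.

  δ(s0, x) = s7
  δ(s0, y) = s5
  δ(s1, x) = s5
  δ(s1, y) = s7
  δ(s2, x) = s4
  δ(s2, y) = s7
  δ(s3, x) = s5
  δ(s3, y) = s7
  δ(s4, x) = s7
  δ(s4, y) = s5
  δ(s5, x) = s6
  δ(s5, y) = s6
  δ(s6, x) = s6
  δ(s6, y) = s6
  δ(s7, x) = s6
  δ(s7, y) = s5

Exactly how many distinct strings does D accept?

The useful subgraph on states {s1, s5, s7} is acyclic, so L(D) is finite; the longest accepting path visits 3 useful states, giving maximum string length 2.
Counting accepting paths from s1 by length: 1 of length 0, 2 of length 1, 1 of length 2. Total 4.

4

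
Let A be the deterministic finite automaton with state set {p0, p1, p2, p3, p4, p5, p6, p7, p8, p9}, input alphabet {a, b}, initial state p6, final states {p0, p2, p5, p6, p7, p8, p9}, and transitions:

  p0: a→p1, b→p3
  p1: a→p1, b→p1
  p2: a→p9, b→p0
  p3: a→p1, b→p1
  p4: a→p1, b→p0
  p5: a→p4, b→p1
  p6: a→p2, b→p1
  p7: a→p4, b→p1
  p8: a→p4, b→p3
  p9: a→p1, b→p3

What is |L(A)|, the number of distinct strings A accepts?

4

The useful subgraph on states {p0, p2, p6, p9} is acyclic, so L(A) is finite; the longest accepting path visits 3 useful states, giving maximum string length 2.
Counting accepting paths from p6 by length: 1 of length 0, 1 of length 1, 2 of length 2. Total 4.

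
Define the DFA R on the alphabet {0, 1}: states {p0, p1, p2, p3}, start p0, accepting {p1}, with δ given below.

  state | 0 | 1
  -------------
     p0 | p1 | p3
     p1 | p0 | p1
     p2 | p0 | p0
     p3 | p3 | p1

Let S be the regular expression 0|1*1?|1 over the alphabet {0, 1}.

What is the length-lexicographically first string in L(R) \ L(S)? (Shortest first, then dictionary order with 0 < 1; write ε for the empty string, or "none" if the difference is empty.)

01

The string 01 is accepted by R but not by S.
No shorter string lies in the difference, and 01 is the lexicographically first length-2 string in L(R) \ L(S).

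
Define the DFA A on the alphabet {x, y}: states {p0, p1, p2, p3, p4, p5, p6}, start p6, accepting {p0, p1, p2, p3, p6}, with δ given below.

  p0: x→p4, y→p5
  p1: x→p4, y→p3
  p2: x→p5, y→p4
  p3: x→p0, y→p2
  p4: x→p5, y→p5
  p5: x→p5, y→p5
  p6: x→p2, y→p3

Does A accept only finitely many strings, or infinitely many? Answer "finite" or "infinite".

finite

The useful states (reachable from p6 and able to reach an accepting state) are {p0, p2, p3, p6}.
Restricted to these states the transition graph has no cycle, so every accepting path has bounded length and L is finite.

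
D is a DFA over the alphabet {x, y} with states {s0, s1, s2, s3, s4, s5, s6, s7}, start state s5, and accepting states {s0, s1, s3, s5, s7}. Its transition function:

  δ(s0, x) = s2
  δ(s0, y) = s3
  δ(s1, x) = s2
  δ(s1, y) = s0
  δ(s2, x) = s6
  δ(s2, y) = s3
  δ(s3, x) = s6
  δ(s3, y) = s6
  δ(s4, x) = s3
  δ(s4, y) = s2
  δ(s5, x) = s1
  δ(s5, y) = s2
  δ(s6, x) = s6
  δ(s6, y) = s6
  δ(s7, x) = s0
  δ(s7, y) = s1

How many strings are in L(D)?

7

The useful subgraph on states {s0, s1, s2, s3, s5} is acyclic, so L(D) is finite; the longest accepting path visits 5 useful states, giving maximum string length 4.
Counting accepting paths from s5 by length: 1 of length 0, 1 of length 1, 2 of length 2, 2 of length 3, 1 of length 4. Total 7.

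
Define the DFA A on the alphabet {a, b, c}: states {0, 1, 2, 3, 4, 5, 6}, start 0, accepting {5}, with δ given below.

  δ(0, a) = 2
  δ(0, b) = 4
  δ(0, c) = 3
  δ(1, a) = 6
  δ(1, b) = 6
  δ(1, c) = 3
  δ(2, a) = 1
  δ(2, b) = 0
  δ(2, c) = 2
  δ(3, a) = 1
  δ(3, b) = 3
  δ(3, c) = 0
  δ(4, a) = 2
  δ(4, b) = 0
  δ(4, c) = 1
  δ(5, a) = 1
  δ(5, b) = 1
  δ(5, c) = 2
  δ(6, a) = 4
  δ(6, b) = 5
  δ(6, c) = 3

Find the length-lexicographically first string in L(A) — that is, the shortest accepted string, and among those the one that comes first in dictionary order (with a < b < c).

aaab

A breadth-first search from 0 reaches an accepting state first via the path 0 → 2 → 1 → 6 → 5 on input aaab.
No string of length < 4 is accepted (BFS exhausts all shorter strings without reaching an accepting state), and aaab is the lexicographically least accepting string of length 4.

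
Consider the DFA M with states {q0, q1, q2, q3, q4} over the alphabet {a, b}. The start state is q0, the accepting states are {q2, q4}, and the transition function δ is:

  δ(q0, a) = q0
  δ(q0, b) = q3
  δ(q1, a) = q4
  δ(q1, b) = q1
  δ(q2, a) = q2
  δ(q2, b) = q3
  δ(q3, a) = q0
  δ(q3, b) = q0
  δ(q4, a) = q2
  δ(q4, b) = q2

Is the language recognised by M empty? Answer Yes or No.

The states reachable from the start state are {q0, q3}.
None of the accepting states {q2, q4} is reachable, so no string is accepted and L(M) = ∅.

Yes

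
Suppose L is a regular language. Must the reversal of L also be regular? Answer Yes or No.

Yes

Reverse every transition of an NFA for L, make the old start state the unique accepting state, and add a fresh start state with ε-moves to the old accepting states; this NFA accepts Lᴿ.
So the regular languages are closed under reversal.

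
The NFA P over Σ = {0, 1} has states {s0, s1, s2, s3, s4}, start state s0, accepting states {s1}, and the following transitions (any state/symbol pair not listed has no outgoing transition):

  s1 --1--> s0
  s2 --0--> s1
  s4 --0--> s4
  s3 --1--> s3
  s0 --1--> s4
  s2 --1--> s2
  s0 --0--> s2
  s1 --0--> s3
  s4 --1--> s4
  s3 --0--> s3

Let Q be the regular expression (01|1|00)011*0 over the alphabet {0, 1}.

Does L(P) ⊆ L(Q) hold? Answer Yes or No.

No

The string 00 is in L(P) but not in L(Q).
So L(P) ⊄ L(Q).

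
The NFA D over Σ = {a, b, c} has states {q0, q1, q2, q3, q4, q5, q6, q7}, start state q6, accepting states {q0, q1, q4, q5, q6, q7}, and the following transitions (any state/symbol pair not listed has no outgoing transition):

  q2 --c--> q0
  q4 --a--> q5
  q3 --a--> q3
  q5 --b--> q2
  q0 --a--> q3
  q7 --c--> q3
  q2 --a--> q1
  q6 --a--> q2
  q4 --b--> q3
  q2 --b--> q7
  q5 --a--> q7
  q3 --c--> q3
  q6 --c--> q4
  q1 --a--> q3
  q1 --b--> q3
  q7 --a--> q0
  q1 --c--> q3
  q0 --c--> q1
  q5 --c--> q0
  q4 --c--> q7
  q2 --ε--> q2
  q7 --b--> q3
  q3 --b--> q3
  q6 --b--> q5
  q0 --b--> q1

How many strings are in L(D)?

46

The useful subgraph on states {q0, q1, q2, q4, q5, q6, q7} is acyclic, so L(D) is finite; the longest accepting path visits 7 useful states, giving maximum string length 6.
Counting accepting paths from q6 by length: 1 of length 0, 2 of length 1, 7 of length 2, 12 of length 3, 15 of length 4, 7 of length 5, 2 of length 6. Total 46.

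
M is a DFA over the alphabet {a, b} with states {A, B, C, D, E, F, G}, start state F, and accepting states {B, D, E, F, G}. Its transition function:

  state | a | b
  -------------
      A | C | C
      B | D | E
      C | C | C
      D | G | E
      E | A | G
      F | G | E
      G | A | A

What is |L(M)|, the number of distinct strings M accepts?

4

The useful subgraph on states {E, F, G} is acyclic, so L(M) is finite; the longest accepting path visits 3 useful states, giving maximum string length 2.
Counting accepting paths from F by length: 1 of length 0, 2 of length 1, 1 of length 2. Total 4.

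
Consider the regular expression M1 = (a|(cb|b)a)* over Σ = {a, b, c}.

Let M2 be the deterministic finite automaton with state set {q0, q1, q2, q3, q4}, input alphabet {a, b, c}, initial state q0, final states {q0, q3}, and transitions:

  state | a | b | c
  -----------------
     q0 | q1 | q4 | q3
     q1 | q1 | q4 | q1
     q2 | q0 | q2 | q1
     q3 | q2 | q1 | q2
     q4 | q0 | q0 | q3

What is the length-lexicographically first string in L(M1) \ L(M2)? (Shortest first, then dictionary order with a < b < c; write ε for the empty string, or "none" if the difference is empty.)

The string a is accepted by M1 but not by M2.
No shorter string lies in the difference, and a is the lexicographically first length-1 string in L(M1) \ L(M2).

a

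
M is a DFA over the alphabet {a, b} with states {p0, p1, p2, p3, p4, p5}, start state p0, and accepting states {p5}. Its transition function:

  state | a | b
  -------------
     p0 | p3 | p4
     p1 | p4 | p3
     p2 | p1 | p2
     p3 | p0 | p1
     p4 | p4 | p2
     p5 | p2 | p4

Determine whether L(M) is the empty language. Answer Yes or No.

Yes

The states reachable from the start state are {p0, p1, p2, p3, p4}.
None of the accepting states {p5} is reachable, so no string is accepted and L(M) = ∅.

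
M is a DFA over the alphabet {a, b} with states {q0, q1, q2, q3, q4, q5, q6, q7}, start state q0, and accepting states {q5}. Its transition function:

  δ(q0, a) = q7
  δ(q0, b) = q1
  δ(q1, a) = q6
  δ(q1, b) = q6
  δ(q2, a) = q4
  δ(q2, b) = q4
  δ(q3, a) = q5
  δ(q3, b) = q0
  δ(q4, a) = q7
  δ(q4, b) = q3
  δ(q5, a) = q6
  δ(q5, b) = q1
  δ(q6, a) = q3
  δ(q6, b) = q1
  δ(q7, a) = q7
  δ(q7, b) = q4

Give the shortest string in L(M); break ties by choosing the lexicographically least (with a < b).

A breadth-first search from q0 reaches an accepting state first via the path q0 → q7 → q4 → q3 → q5 on input abba.
No string of length < 4 is accepted (BFS exhausts all shorter strings without reaching an accepting state), and abba is the lexicographically least accepting string of length 4.

abba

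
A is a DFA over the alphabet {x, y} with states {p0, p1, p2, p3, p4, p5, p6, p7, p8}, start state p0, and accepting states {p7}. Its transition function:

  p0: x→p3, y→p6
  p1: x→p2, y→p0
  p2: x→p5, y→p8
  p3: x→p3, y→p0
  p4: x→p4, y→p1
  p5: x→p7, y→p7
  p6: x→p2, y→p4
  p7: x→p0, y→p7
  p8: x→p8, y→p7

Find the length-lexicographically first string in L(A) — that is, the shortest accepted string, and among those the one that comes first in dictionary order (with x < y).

yxxx

A breadth-first search from p0 reaches an accepting state first via the path p0 → p6 → p2 → p5 → p7 on input yxxx.
No string of length < 4 is accepted (BFS exhausts all shorter strings without reaching an accepting state), and yxxx is the lexicographically least accepting string of length 4.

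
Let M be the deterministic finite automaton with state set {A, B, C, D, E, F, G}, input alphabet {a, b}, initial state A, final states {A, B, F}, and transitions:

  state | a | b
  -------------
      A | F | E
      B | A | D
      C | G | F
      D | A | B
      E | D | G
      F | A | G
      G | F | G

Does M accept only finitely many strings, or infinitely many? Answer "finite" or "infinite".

State A is reachable from the start and can reach an accepting state, and it lies on the cycle A → E → D → A.
Traversing that cycle any number of times yields accepted strings of unbounded length, so the language is infinite.

infinite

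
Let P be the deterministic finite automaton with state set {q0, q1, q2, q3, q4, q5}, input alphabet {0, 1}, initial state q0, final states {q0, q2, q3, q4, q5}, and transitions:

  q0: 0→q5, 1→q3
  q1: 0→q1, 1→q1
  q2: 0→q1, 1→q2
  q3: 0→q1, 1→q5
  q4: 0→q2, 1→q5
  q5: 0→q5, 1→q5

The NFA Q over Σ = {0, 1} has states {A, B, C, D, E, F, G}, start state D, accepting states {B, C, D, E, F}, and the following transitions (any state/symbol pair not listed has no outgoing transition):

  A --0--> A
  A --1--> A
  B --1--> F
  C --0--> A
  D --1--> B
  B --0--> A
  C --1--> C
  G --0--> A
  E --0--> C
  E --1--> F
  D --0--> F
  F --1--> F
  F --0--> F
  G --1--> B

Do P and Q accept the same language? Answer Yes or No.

Exploring the product automaton P × Q from the start pair (q0, D), following both machines on each input symbol, reaches 4 state pairs: (q0, D), (q5, F), (q3, B), (q1, A).
P accepts in {q0, q2, q3, q4, q5} and Q accepts in {B, C, D, E, F}. In every reachable pair the two components are either both accepting — (q0, D), (q5, F), (q3, B) — or both non-accepting, so no string is accepted by exactly one of the machines: L(P) \ L(Q) and L(Q) \ L(P) are both empty.
Hence every string is accepted by P iff it is accepted by Q, and the two languages coincide.

Yes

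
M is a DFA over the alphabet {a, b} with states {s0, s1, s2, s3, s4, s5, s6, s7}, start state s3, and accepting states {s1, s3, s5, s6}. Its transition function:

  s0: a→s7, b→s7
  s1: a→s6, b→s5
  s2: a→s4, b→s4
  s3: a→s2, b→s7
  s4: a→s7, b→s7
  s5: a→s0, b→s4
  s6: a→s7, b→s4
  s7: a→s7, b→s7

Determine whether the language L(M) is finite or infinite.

The useful states (reachable from s3 and able to reach an accepting state) are {s3}.
Restricted to these states the transition graph has no cycle, so every accepting path has bounded length and L is finite.

finite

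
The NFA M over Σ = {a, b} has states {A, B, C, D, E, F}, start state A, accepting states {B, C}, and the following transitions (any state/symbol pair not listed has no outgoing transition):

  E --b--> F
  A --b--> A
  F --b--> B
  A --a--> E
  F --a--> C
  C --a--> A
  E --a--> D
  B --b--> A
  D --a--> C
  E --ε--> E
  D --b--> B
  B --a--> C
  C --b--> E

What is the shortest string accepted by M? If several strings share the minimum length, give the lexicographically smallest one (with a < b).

aaa

A breadth-first search from A reaches an accepting state first via the path A → E → D → C on input aaa.
No string of length < 3 is accepted (BFS exhausts all shorter strings without reaching an accepting state), and aaa is the lexicographically least accepting string of length 3.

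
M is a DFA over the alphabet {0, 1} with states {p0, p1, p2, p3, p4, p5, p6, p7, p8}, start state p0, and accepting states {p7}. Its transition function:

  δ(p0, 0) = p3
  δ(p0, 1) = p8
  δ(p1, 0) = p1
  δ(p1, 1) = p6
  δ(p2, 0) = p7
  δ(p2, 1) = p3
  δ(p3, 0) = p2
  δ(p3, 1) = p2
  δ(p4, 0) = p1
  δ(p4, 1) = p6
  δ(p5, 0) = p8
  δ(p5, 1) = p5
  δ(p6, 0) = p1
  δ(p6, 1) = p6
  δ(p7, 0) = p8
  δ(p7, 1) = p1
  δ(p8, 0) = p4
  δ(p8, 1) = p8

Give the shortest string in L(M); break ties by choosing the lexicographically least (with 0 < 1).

A breadth-first search from p0 reaches an accepting state first via the path p0 → p3 → p2 → p7 on input 000.
No string of length < 3 is accepted (BFS exhausts all shorter strings without reaching an accepting state), and 000 is the lexicographically least accepting string of length 3.

000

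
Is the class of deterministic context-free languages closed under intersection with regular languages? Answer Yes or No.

Run the DPDA and a DFA for the regular language in lock-step (product of the two finite controls, one shared stack, the DFA component advancing only on genuine input moves); the result is still deterministic and accepts when both components accept.
So the deterministic context-free languages are closed under intersection with a regular language.

Yes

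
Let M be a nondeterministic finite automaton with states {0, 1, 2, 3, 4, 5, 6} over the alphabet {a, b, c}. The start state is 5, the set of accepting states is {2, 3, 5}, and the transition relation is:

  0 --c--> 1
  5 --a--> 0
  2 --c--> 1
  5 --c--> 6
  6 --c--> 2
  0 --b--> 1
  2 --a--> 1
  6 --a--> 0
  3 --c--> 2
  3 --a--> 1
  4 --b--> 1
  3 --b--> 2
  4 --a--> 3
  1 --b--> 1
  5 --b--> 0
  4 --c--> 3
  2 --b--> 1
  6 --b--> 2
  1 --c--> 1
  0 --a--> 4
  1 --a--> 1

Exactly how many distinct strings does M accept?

21

The useful subgraph on states {0, 2, 3, 4, 5, 6} is acyclic, so L(M) is finite; the longest accepting path visits 6 useful states, giving maximum string length 5.
Counting accepting paths from 5 by length: 1 of length 0, 2 of length 2, 4 of length 3, 10 of length 4, 4 of length 5. Total 21.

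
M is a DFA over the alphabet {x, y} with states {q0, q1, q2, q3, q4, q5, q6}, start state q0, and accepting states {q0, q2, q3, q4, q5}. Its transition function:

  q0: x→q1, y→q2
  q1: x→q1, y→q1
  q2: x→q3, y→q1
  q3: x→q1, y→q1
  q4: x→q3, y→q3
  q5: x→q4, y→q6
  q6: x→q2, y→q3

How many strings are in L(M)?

3

The useful subgraph on states {q0, q2, q3} is acyclic, so L(M) is finite; the longest accepting path visits 3 useful states, giving maximum string length 2.
Counting accepting paths from q0 by length: 1 of length 0, 1 of length 1, 1 of length 2. Total 3.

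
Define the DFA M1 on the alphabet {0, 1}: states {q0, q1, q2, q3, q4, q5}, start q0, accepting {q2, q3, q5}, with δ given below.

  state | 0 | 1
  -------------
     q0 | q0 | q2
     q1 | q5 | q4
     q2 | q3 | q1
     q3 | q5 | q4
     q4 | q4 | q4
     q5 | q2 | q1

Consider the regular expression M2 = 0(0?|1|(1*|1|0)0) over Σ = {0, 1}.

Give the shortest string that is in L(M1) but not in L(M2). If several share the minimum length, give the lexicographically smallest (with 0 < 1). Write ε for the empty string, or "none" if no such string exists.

The string 1 is accepted by M1 but not by M2.
No shorter string lies in the difference, and 1 is the lexicographically first length-1 string in L(M1) \ L(M2).

1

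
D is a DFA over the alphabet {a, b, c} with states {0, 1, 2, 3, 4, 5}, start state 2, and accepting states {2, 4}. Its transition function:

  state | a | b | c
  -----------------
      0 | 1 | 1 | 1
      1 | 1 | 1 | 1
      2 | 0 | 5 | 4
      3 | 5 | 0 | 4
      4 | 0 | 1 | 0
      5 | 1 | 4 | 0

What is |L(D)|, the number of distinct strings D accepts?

3

The useful subgraph on states {2, 4, 5} is acyclic, so L(D) is finite; the longest accepting path visits 3 useful states, giving maximum string length 2.
Counting accepting paths from 2 by length: 1 of length 0, 1 of length 1, 1 of length 2. Total 3.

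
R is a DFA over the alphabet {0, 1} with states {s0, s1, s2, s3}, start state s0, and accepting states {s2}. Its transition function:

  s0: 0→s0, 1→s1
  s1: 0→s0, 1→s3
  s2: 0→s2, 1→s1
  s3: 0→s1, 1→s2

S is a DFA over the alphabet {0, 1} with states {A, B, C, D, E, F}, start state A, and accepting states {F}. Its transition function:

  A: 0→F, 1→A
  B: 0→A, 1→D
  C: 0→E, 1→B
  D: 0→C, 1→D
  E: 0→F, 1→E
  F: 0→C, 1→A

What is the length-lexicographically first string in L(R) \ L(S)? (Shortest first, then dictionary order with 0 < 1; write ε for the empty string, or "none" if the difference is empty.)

111

The string 111 is accepted by R but not by S.
No shorter string lies in the difference, and 111 is the lexicographically first length-3 string in L(R) \ L(S).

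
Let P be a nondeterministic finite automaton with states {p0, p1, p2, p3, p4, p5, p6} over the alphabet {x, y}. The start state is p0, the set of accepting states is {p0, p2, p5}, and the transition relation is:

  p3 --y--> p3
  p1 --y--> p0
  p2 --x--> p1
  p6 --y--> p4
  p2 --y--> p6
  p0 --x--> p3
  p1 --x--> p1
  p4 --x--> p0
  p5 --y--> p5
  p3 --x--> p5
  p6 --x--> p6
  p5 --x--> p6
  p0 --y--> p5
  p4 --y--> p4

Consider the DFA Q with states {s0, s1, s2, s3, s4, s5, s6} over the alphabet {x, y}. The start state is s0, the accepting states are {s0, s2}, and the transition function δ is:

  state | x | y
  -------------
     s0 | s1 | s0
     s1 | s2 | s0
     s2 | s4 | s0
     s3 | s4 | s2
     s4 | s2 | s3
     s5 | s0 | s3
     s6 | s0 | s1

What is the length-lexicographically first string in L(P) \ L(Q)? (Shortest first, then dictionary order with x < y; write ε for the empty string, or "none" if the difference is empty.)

The string xyx is accepted by P but not by Q.
No shorter string lies in the difference, and xyx is the lexicographically first length-3 string in L(P) \ L(Q).

xyx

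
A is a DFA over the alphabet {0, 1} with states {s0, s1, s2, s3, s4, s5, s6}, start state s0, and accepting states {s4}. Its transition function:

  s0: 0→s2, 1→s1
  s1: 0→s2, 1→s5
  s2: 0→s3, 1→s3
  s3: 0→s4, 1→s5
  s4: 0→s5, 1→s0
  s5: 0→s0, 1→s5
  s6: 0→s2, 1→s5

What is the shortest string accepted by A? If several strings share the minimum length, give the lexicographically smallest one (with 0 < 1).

A breadth-first search from s0 reaches an accepting state first via the path s0 → s2 → s3 → s4 on input 000.
No string of length < 3 is accepted (BFS exhausts all shorter strings without reaching an accepting state), and 000 is the lexicographically least accepting string of length 3.

000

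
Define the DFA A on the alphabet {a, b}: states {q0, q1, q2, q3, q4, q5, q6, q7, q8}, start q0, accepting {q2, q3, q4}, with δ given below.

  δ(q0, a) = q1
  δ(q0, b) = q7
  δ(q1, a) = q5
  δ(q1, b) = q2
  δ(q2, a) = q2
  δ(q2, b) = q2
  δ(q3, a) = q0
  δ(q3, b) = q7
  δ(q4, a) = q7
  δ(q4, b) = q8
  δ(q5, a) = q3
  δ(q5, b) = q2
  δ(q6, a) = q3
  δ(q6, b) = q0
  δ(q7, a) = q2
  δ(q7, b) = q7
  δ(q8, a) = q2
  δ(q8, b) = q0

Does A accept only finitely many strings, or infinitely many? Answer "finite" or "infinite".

State q2 is reachable from the start and can reach an accepting state, and it lies on the cycle q2 → q2.
Traversing that cycle any number of times yields accepted strings of unbounded length, so the language is infinite.

infinite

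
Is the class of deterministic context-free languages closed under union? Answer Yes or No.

{aⁿbⁿ : n≥0} and {aⁿb²ⁿ : n≥0} are each accepted by a deterministic PDA (push the a's; pop one per b, respectively one per two b's), but their union U is not. Suppose a DPDA M accepted U. Being deterministic, M has a single run on aⁿb²ⁿ, and since aⁿbⁿ ∈ U that run passes through an accepting configuration right after consuming the prefix aⁿbⁿ and then goes on to accept again after n more b's. Build an ordinary (nondeterministic) PDA M′ that simulates M on a's and b's and, at any moment when M is in an accepting state, may switch to a second mode in which it reads only c's, feeding each c to M as a b; M′ accepts when M does. Then M′ accepts aⁱbʲcᵏ (k≥1) exactly when both aⁱbʲ ∈ U and aⁱbʲ⁺ᵏ ∈ U, and checking the four cases (i=j or j=2i, combined with j+k=i or j+k=2i) leaves only i=j=k: so L(M′) ∩ a*b*c⁺ = {aⁿbⁿcⁿ : n≥1} would be context-free, which it is not (pumping lemma) — contradiction. (The union is an unambiguous CFL; it is determinism, not unambiguity, that fails.)

No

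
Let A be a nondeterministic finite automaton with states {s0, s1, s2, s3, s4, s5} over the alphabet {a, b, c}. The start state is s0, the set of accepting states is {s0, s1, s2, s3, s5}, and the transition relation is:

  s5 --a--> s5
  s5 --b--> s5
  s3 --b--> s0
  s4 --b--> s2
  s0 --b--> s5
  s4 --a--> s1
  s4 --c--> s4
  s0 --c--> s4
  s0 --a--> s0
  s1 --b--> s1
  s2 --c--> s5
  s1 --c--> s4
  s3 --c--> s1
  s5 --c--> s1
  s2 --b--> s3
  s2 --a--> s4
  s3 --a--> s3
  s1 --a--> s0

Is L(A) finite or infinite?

State s0 is reachable from the start and can reach an accepting state, and it lies on the cycle s0 → s0.
Traversing that cycle any number of times yields accepted strings of unbounded length, so the language is infinite.

infinite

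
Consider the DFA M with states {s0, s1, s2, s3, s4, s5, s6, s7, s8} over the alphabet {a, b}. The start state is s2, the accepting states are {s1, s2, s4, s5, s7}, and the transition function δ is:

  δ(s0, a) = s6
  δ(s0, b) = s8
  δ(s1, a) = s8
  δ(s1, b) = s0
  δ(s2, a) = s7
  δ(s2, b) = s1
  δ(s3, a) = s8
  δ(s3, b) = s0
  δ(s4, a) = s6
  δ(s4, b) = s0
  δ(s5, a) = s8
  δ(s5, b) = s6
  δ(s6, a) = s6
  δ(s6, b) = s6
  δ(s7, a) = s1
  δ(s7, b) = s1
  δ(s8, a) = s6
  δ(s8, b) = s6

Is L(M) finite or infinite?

The useful states (reachable from s2 and able to reach an accepting state) are {s1, s2, s7}.
Restricted to these states the transition graph has no cycle, so every accepting path has bounded length and L is finite.

finite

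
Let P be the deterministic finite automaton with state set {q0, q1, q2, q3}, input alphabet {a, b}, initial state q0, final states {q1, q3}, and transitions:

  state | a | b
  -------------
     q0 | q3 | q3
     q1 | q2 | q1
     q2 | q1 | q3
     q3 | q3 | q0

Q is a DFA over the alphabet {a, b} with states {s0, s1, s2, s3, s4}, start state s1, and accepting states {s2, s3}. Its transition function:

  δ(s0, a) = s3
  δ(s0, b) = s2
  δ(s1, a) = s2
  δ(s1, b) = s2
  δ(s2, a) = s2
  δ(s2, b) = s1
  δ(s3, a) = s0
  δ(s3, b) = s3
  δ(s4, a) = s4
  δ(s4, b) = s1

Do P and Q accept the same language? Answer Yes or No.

Exploring the product automaton P × Q from the start pair (q0, s1), following both machines on each input symbol, reaches 2 state pairs: (q0, s1), (q3, s2).
P accepts in {q1, q3} and Q accepts in {s2, s3}. In every reachable pair the two components are either both accepting — (q3, s2) — or both non-accepting, so no string is accepted by exactly one of the machines: L(P) \ L(Q) and L(Q) \ L(P) are both empty.
Hence every string is accepted by P iff it is accepted by Q, and the two languages coincide.

Yes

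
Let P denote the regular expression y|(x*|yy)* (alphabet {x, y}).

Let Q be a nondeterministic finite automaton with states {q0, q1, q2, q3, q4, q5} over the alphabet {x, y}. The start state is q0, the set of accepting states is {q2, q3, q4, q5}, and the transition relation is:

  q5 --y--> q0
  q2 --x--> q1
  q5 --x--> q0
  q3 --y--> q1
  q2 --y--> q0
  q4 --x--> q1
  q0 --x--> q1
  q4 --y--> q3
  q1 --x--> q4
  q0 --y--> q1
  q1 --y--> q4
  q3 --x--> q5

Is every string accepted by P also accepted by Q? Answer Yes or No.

No

The empty string ε is in L(P) but not in L(Q).
So L(P) ⊄ L(Q).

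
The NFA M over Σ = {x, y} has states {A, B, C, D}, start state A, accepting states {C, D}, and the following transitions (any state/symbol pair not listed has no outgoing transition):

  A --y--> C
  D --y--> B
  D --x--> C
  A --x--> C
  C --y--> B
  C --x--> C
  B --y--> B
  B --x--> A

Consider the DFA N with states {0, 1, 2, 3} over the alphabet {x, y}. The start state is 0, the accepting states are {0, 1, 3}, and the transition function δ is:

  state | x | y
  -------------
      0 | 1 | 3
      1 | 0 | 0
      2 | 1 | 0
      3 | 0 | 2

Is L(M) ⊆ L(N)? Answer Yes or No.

Yes

Exploring the product automaton M × N from the start pair (A, 0), following both machines on each input symbol, reaches 8 state pairs: (A, 0), (C, 1), (C, 3), (C, 0), (B, 0), (B, 2), (B, 3), (A, 1).
M accepts in {C, D} and N accepts in {0, 1, 3}. The reachable pairs whose M-component is accepting are (C, 1), (C, 3), (C, 0); in each of them the N-component is accepting too, so the product for L(M) \ L(N) (M-component accepting, N-component rejecting) has no reachable accepting pair and the difference is empty.
Hence every string in L(M) is also in L(N).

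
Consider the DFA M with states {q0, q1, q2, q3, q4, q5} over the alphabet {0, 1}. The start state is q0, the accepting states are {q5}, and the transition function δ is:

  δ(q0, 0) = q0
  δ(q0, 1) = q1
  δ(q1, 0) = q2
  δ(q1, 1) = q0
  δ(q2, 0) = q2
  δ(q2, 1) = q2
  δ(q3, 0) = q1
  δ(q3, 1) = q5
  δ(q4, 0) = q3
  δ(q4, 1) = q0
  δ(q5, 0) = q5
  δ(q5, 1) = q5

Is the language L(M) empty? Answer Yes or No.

Yes

The states reachable from the start state are {q0, q1, q2}.
None of the accepting states {q5} is reachable, so no string is accepted and L(M) = ∅.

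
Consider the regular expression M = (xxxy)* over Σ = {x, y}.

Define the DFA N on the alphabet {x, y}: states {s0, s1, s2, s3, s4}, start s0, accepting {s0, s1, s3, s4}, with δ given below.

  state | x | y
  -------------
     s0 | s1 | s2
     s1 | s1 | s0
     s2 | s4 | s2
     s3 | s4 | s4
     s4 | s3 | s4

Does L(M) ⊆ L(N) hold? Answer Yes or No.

Yes

Converting the expression M to a DFA (subset construction, then merging equivalent states) gives the minimal DFA with states {m0, m1, m2, m3, m4}, start state m0, accepting states {m0} and transitions m0: x→m1, y→m2; m1: x→m3, y→m2; m2: x→m2, y→m2; m3: x→m4, y→m2; m4: x→m2, y→m0.
Exploring the product automaton M × N from the start pair (m0, s0), following both machines on each input symbol, reaches 9 state pairs: (m0, s0), (m1, s1), (m2, s2), (m3, s1), (m2, s0), (m2, s4), (m4, s1), (m2, s1), (m2, s3).
M accepts in {m0} and N accepts in {s0, s1, s3, s4}. The reachable pairs whose M-component is accepting are (m0, s0); in each of them the N-component is accepting too, so the product for L(M) \ L(N) (M-component accepting, N-component rejecting) has no reachable accepting pair and the difference is empty.
Hence every string in L(M) is also in L(N).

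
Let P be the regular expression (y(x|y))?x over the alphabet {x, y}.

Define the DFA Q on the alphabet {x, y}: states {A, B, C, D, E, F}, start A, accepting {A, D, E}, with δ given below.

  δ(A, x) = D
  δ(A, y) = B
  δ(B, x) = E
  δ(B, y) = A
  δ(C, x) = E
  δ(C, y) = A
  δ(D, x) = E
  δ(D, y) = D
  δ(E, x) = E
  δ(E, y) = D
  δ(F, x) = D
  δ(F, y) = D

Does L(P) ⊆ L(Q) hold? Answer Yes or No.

Yes

Converting the expression P to a DFA (subset construction, then merging equivalent states) gives the minimal DFA with states {p0, p1, p2, p3, p4}, start state p0, accepting states {p1} and transitions p0: x→p1, y→p2; p1: x→p3, y→p3; p2: x→p4, y→p4; p3: x→p3, y→p3; p4: x→p1, y→p3.
Exploring the product automaton P × Q from the start pair (p0, A), following both machines on each input symbol, reaches 10 state pairs: (p0, A), (p1, D), (p2, B), (p3, E), (p3, D), (p4, E), (p4, A), (p1, E), (p3, B), (p3, A).
P accepts in {p1} and Q accepts in {A, D, E}. The reachable pairs whose P-component is accepting are (p1, D), (p1, E); in each of them the Q-component is accepting too, so the product for L(P) \ L(Q) (P-component accepting, Q-component rejecting) has no reachable accepting pair and the difference is empty.
Hence every string in L(P) is also in L(Q).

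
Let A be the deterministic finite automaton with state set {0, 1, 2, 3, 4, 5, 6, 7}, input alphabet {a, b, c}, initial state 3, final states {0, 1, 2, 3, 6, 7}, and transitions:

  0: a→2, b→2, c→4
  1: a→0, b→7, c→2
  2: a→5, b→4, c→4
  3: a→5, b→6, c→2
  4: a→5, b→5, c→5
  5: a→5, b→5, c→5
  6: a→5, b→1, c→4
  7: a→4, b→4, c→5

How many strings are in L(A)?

The useful subgraph on states {0, 1, 2, 3, 6, 7} is acyclic, so L(A) is finite; the longest accepting path visits 5 useful states, giving maximum string length 4.
Counting accepting paths from 3 by length: 1 of length 0, 2 of length 1, 1 of length 2, 3 of length 3, 2 of length 4. Total 9.

9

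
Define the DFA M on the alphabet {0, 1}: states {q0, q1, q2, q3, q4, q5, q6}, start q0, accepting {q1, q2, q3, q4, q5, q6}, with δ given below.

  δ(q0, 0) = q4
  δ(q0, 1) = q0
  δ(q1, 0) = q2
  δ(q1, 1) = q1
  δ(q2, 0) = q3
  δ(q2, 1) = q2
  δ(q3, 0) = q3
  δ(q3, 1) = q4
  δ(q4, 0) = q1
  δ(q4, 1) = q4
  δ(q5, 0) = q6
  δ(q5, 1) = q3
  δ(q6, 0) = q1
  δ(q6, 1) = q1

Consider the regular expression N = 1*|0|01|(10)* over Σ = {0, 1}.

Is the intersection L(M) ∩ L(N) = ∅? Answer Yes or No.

No

The string 0 is accepted by both M and N.
Hence L(M) ∩ L(N) ≠ ∅.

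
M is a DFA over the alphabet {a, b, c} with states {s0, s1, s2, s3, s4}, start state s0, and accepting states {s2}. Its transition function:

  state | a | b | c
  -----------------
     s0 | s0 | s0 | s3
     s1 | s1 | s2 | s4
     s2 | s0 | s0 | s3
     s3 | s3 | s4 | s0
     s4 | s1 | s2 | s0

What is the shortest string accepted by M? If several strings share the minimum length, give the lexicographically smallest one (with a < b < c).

A breadth-first search from s0 reaches an accepting state first via the path s0 → s3 → s4 → s2 on input cbb.
No string of length < 3 is accepted (BFS exhausts all shorter strings without reaching an accepting state), and cbb is the lexicographically least accepting string of length 3.

cbb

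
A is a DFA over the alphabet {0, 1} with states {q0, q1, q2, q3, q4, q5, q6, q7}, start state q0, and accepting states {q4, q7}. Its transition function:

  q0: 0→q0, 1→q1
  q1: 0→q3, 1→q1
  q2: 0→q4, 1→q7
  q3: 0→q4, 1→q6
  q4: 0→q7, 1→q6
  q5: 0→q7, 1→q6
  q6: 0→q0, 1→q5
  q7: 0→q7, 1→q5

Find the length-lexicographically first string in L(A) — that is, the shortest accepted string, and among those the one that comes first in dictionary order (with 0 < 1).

100

A breadth-first search from q0 reaches an accepting state first via the path q0 → q1 → q3 → q4 on input 100.
No string of length < 3 is accepted (BFS exhausts all shorter strings without reaching an accepting state), and 100 is the lexicographically least accepting string of length 3.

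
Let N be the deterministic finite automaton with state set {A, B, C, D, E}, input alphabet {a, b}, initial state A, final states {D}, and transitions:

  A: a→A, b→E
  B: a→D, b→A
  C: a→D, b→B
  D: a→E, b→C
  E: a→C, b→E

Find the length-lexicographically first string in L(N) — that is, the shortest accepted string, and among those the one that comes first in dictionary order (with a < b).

A breadth-first search from A reaches an accepting state first via the path A → E → C → D on input baa.
No string of length < 3 is accepted (BFS exhausts all shorter strings without reaching an accepting state), and baa is the lexicographically least accepting string of length 3.

baa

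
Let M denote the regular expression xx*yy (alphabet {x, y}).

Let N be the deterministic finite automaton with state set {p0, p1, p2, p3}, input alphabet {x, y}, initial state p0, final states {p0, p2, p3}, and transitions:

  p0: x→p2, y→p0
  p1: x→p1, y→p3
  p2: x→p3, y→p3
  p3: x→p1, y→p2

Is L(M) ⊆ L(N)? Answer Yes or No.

Converting the expression M to a DFA (subset construction, then merging equivalent states) gives the minimal DFA with states {m0, m1, m2, m3, m4}, start state m0, accepting states {m4} and transitions m0: x→m1, y→m2; m1: x→m1, y→m3; m2: x→m2, y→m2; m3: x→m2, y→m4; m4: x→m2, y→m2.
Exploring the product automaton M × N from the start pair (m0, p0), following both machines on each input symbol, reaches 12 state pairs: (m0, p0), (m1, p2), (m2, p0), (m1, p3), (m3, p3), (m2, p2), (m1, p1), (m3, p2), (m2, p1), (m4, p2), (m2, p3), (m4, p3).
M accepts in {m4} and N accepts in {p0, p2, p3}. The reachable pairs whose M-component is accepting are (m4, p2), (m4, p3); in each of them the N-component is accepting too, so the product for L(M) \ L(N) (M-component accepting, N-component rejecting) has no reachable accepting pair and the difference is empty.
Hence every string in L(M) is also in L(N).

Yes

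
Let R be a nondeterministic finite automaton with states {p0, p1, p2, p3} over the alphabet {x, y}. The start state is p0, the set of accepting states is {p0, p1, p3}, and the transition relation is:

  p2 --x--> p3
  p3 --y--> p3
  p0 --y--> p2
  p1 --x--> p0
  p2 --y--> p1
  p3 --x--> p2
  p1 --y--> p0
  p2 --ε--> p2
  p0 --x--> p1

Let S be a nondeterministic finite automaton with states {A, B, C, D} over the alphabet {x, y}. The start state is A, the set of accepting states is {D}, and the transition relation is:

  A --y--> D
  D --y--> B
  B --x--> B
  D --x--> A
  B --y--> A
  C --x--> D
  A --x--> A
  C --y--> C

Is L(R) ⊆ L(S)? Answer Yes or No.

No

The empty string ε is in L(R) but not in L(S).
So L(R) ⊄ L(S).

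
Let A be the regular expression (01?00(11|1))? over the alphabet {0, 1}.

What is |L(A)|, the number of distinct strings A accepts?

The expression has no Kleene star, so L(A) is finite. Expanding the alternatives gives {ε, 0001, 00011, 01001, 010011}.
That is 1 of length 0, 1 of length 4, 2 of length 5, 1 of length 6: 5 strings in all.

5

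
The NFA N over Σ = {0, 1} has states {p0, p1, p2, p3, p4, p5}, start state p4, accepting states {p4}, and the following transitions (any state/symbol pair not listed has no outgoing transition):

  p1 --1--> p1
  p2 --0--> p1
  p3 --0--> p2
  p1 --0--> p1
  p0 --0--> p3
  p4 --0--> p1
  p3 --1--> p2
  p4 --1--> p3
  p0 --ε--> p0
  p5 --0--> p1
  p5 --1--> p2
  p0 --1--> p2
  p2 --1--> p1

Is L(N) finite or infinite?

finite

The useful states (reachable from p4 and able to reach an accepting state) are {p4}.
Restricted to these states the transition graph has no cycle, so every accepting path has bounded length and L is finite.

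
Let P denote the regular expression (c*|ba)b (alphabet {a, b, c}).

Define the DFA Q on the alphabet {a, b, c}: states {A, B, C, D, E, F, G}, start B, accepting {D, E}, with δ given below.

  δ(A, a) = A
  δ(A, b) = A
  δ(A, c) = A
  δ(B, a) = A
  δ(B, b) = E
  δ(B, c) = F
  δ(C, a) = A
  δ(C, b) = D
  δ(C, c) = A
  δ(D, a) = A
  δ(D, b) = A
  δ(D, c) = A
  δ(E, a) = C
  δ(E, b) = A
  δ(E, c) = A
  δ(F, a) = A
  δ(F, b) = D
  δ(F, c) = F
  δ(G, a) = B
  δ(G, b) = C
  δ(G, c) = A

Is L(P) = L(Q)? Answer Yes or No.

Yes

Converting the expression P to a DFA (subset construction, then merging equivalent states) gives the minimal DFA with states {p0, p1, p2, p3, p4, p5}, start state p0, accepting states {p2, p5} and transitions p0: a→p1, b→p2, c→p3; p1: a→p1, b→p1, c→p1; p2: a→p4, b→p1, c→p1; p3: a→p1, b→p5, c→p3; p4: a→p1, b→p5, c→p1; p5: a→p1, b→p1, c→p1.
Exploring the product automaton P × Q from the start pair (p0, B), following both machines on each input symbol, reaches 6 state pairs: (p0, B), (p1, A), (p2, E), (p3, F), (p4, C), (p5, D).
P accepts in {p2, p5} and Q accepts in {D, E}. In every reachable pair the two components are either both accepting — (p2, E), (p5, D) — or both non-accepting, so no string is accepted by exactly one of the machines: L(P) \ L(Q) and L(Q) \ L(P) are both empty.
Hence every string is accepted by P iff it is accepted by Q, and the two languages coincide.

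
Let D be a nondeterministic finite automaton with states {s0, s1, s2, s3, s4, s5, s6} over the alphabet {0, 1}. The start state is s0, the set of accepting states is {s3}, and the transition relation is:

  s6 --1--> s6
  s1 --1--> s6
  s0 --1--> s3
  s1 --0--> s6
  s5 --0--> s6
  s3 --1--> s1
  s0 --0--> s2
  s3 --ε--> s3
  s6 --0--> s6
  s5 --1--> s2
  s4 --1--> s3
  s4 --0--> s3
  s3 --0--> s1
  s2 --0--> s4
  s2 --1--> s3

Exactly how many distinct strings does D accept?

4

The useful subgraph on states {s0, s2, s3, s4} is acyclic, so L(D) is finite; the longest accepting path visits 4 useful states, giving maximum string length 3.
Counting accepting paths from s0 by length: 1 of length 1, 1 of length 2, 2 of length 3. Total 4.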